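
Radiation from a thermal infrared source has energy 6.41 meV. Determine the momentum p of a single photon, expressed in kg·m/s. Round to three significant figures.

3.43e-30 kg·m/s

Convert to SI: E = 6.41 meV = 1.0270e-21 J.
The photon relation is p = E/c, giving p = 3.426e-30 kg·m/s.
So p ≈ 3.43e-30 kg·m/s.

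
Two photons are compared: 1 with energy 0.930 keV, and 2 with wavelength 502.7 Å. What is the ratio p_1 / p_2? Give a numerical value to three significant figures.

p_1 = 4.970e-25 kg·m/s (from energy = 0.930 keV, via p = E/c).
p_2 = 1.318e-26 kg·m/s (from wavelength = 502.7 Å, via p = h/λ).
Ratio = 4.970e-25 / 1.318e-26 = 37.7.

37.7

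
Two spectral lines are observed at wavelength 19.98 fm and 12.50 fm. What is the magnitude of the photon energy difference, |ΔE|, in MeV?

Using E = hc/λ: E₁ = 9.9422·10^-12 J, E₂ = 1.5892·10^-11 J.
|ΔE| = |9.9422·10^-12 − 1.5892·10^-11| = 5.95·10^-12 J = 37.1 MeV.

37.1 MeV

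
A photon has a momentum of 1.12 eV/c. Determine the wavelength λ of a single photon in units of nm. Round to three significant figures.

First convert: p = 1.12 eV/c = 5.9856 × 10^-28 kg·m/s.
Since λ = h/p for a photon, λ = 1.107 × 10^-6 m.
Converting to nm: λ = 1107 nm ≈ 1110 nm.

1110 nm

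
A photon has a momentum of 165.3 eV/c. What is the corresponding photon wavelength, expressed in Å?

In SI units: p = 165.3 eV/c = 8.8341·10^-26 kg·m/s.
The photon relation is λ = h/p, giving λ = 7.501·10^-9 m.
Converting to Å: λ = 75.01 Å ≈ 75.0 Å.

75.0 Å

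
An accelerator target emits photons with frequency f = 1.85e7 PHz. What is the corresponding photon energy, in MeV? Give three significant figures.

76.5 MeV

Convert to SI: f = 1.85e7 PHz = 1.85e22 Hz.
Apply E = hf: E = 1.226e-11 J.
Converting to MeV: E = 76.51 MeV ≈ 76.5 MeV.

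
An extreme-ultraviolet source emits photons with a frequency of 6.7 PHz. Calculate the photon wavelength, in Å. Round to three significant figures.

First convert: f = 6.7 PHz = 6.7e15 Hz.
The photon relation is λ = c/f, giving λ = 4.475e-8 m.
Converting to Å: λ = 447.5 Å ≈ 447 Å.

447 Å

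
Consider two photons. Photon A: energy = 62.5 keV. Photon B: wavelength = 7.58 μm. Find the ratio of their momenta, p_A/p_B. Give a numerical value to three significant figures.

3.82 × 10^5

p_A = 3.340 × 10^-23 kg·m/s (from energy = 62.5 keV, via p = E/c).
p_B = 8.742 × 10^-29 kg·m/s (from wavelength = 7.58 μm, via p = h/λ).
Ratio = 3.340 × 10^-23 / 8.742 × 10^-29 = 3.82 × 10^5.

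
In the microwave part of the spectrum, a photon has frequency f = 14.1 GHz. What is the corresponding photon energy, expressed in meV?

First convert: f = 14.1 GHz = 1.41 × 10^10 Hz.
The photon relation is E = hf, giving E = 9.343 × 10^-24 J.
Converting to meV: E = 0.05831 meV ≈ 0.0583 meV.

0.0583 meV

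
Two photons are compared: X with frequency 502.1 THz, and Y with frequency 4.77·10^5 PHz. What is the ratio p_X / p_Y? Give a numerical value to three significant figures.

p_X = 1.110·10^-27 kg·m/s (from frequency = 502.1 THz, via p = hf/c).
p_Y = 1.054·10^-21 kg·m/s (from frequency = 4.77·10^5 PHz, via p = hf/c).
Ratio = 1.110·10^-27 / 1.054·10^-21 = 1.05·10^-6.

1.05·10^-6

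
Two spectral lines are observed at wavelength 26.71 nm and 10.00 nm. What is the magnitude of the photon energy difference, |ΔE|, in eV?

Using E = hc/λ: E₁ = 7.4371 × 10^-18 J, E₂ = 1.9864 × 10^-17 J.
|ΔE| = |7.4371 × 10^-18 − 1.9864 × 10^-17| = 1.24 × 10^-17 J = 77.6 eV.

77.6 eV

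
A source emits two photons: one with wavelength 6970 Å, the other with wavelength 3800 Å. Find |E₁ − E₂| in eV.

1.48 eV

Using E = hc/λ: E₁ = 2.850e-19 J, E₂ = 5.227e-19 J.
|ΔE| = |2.850e-19 − 5.227e-19| = 2.38e-19 J = 1.48 eV.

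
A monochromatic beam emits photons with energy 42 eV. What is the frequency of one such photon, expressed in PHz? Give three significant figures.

Take h = 6.62607015 × 10^-34 J·s, 1 eV = 1.602176634 × 10^-19 J.
Convert to SI: E = 42 eV = 6.7291 × 10^-18 J.
The photon relation is f = E/h, giving f = 1.016 × 10^16 Hz.
Converting to PHz: f = 10.16 PHz ≈ 10.2 PHz.

10.2 PHz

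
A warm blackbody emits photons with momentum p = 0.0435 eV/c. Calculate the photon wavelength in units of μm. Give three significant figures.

28.5 μm

(h = 6.62607015 × 10^-34 J·s, c = 2.99792458 × 10^8 m/s, 1 eV = 1.602176634 × 10^-19 J.)
First convert: p = 0.0435 eV/c = 2.3248 × 10^-29 kg·m/s.
For a photon λ = h/p, so λ = 2.850 × 10^-5 m.
Converting to μm: λ = 28.50 μm ≈ 28.5 μm.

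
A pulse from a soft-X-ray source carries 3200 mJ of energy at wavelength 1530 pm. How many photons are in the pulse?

2.46e16 photons

Per-photon energy: E = 1.298e-16 J (from wavelength = 1530 pm).
N = E_total / E_photon = 3.20 J / 1.298e-16 J = 2.46e16.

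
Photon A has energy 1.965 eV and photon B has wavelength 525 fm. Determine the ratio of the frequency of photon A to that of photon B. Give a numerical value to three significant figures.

8.32 × 10^-7

f_A = 4.751 × 10^14 Hz (from energy = 1.965 eV, via f = E/h).
f_B = 5.710 × 10^20 Hz (from wavelength = 525 fm, via f = c/λ).
Ratio = 4.751 × 10^14 / 5.710 × 10^20 = 8.32 × 10^-7.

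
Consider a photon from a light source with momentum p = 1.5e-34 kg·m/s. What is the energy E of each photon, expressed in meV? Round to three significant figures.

2.81e-4 meV

Use c = 2.99792458e8 m/s, 1 eV = 1.602176634e-19 J.
Since E = pc for a photon, E = 4.497e-26 J.
Converting to meV: E = 2.807e-4 meV ≈ 2.81e-4 meV.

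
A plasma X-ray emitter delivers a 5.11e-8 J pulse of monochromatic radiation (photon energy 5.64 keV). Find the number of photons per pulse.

Per-photon energy: E = 9.036e-16 J (from energy = 5.64 keV).
N = E_total / E_photon = 5.11e-8 J / 9.036e-16 J = 5.65e7.

5.65e7 photons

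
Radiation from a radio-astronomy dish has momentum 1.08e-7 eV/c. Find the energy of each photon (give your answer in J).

1.73e-26 J

In SI units: p = 1.08e-7 eV/c = 5.7718e-35 kg·m/s.
The photon relation is E = pc, giving E = 1.730e-26 J.
So E ≈ 1.73e-26 J.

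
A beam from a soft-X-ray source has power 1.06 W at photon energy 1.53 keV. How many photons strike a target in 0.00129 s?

5.58 × 10^12 photons

Total energy: E_total = P·t = 1.06 × 0.00129 = 0.001367 J.
Per-photon energy: E = 2.451 × 10^-16 J.
N = E_total / E_photon = 5.58 × 10^12.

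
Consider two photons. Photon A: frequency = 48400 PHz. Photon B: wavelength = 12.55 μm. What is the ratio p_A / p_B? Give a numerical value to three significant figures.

p_A = 1.070 × 10^-22 kg·m/s (from frequency = 48400 PHz, via p = hf/c).
p_B = 5.280 × 10^-29 kg·m/s (from wavelength = 12.55 μm, via p = h/λ).
Ratio = 1.070 × 10^-22 / 5.280 × 10^-29 = 2.03 × 10^6.

2.03 × 10^6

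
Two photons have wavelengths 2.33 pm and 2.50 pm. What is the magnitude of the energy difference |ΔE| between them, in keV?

Using E = hc/λ: E₁ = 8.526e-14 J, E₂ = 7.946e-14 J.
|ΔE| = |8.526e-14 − 7.946e-14| = 5.80e-15 J = 36.2 keV.

36.2 keV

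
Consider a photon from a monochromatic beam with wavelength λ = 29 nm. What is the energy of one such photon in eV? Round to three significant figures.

(h = 6.62607015e-34 J·s, c = 2.99792458e8 m/s, 1 eV = 1.602176634e-19 J.)
Convert to SI: λ = 29 nm = 2.9e-8 m.
The photon relation is E = hc/λ, giving E = 6.850e-18 J.
Converting to eV: E = 42.75 eV ≈ 42.8 eV.

42.8 eV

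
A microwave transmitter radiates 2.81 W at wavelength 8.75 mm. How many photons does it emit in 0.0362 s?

Total energy: E_total = P·t = 2.81 × 0.0362 = 0.1017 J.
Per-photon energy: E = 2.270e-23 J.
N = E_total / E_photon = 4.48e21.

4.48e21 photons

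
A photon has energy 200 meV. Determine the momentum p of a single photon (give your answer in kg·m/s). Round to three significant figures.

(c = 2.99792458e8 m/s, 1 eV = 1.602176634e-19 J.)
First convert: E = 200 meV = 3.2044e-20 J.
Since p = E/c for a photon, p = 1.069e-28 kg·m/s.
So p ≈ 1.07e-28 kg·m/s.

1.07e-28 kg·m/s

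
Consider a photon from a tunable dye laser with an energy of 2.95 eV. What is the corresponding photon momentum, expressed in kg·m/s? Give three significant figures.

Convert to SI: E = 2.95 eV = 4.7264e-19 J.
The photon relation is p = E/c, giving p = 1.577e-27 kg·m/s.
So p ≈ 1.58e-27 kg·m/s.

1.58e-27 kg·m/s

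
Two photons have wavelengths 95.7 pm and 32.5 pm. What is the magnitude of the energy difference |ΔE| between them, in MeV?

0.0252 MeV

Using E = hc/λ: E₁ = 2.076 × 10^-15 J, E₂ = 6.112 × 10^-15 J.
|ΔE| = |2.076 × 10^-15 − 6.112 × 10^-15| = 4.04 × 10^-15 J = 0.0252 MeV.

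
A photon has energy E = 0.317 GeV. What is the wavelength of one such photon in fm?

(h = 6.62607015 × 10^-34 J·s, c = 2.99792458 × 10^8 m/s, 1 eV = 1.602176634 × 10^-19 J.)
Convert to SI: E = 0.317 GeV = 5.0789 × 10^-11 J.
For a photon λ = hc/E, so λ = 3.911 × 10^-15 m.
Converting to fm: λ = 3.911 fm ≈ 3.91 fm.

3.91 fm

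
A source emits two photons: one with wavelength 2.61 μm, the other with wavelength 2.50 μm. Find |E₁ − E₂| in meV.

Using E = hc/λ: E₁ = 7.611 × 10^-20 J, E₂ = 7.946 × 10^-20 J.
|ΔE| = |7.611 × 10^-20 − 7.946 × 10^-20| = 3.35 × 10^-21 J = 20.9 meV.

20.9 meV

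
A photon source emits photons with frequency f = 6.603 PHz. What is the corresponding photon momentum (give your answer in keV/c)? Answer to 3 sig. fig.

(h = 6.62607015 × 10^-34 J·s, c = 2.99792458 × 10^8 m/s, 1 eV = 1.602176634 × 10^-19 J.)
First convert: f = 6.603 PHz = 6.603 × 10^15 Hz.
Apply p = hf/c: p = 1.459 × 10^-26 kg·m/s.
Converting to keV/c: p = 0.02731 keV/c ≈ 0.0273 keV/c.

0.0273 keV/c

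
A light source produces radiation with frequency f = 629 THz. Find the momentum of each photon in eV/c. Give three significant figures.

First convert: f = 629 THz = 6.29e14 Hz.
Since p = hf/c for a photon, p = 1.390e-27 kg·m/s.
Converting to eV/c: p = 2.601 eV/c ≈ 2.60 eV/c.

2.60 eV/c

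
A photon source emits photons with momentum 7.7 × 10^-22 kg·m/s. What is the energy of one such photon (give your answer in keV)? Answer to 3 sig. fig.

1440 keV

Take c = 2.99792458 × 10^8 m/s, 1 eV = 1.602176634 × 10^-19 J.
For a photon E = pc, so E = 2.308 × 10^-13 J.
Converting to keV: E = 1441 keV ≈ 1440 keV.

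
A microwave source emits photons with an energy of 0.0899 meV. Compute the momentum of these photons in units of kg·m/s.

4.80 × 10^-32 kg·m/s

Take c = 2.99792458 × 10^8 m/s, 1 eV = 1.602176634 × 10^-19 J.
First convert: E = 0.0899 meV = 1.4404 × 10^-23 J.
For a photon p = E/c, so p = 4.805 × 10^-32 kg·m/s.
So p ≈ 4.80 × 10^-32 kg·m/s.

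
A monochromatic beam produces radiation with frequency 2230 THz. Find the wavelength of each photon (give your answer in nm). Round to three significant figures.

(c = 2.99792458e8 m/s.)
First convert: f = 2230 THz = 2.23e15 Hz.
For a photon λ = c/f, so λ = 1.344e-7 m.
Converting to nm: λ = 134.4 nm ≈ 134 nm.

134 nm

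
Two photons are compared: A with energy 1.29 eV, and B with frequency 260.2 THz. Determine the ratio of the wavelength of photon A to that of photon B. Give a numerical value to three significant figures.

λ_A = 9.611e-7 m (from energy = 1.29 eV, via λ = hc/E).
λ_B = 1.152e-6 m (from frequency = 260.2 THz, via λ = c/f).
Ratio = 9.611e-7 / 1.152e-6 = 0.834.

0.834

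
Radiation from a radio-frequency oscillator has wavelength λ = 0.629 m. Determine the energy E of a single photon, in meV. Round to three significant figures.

For a photon E = hc/λ, so E = 3.158 × 10^-25 J.
Converting to meV: E = 0.001971 meV ≈ 1.97 × 10^-3 meV.

1.97 × 10^-3 meV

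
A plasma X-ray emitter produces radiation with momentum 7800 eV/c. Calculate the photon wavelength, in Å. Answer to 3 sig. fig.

1.59 Å

Use h = 6.62607015 × 10^-34 J·s, c = 2.99792458 × 10^8 m/s, 1 eV = 1.602176634 × 10^-19 J.
Convert to SI: p = 7800 eV/c = 4.1685 × 10^-24 kg·m/s.
Since λ = h/p for a photon, λ = 1.590 × 10^-10 m.
Converting to Å: λ = 1.590 Å ≈ 1.59 Å.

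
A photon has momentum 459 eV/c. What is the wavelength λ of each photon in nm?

Convert to SI: p = 459 eV/c = 2.4530 × 10^-25 kg·m/s.
The photon relation is λ = h/p, giving λ = 2.701 × 10^-9 m.
Converting to nm: λ = 2.701 nm ≈ 2.70 nm.

2.70 nm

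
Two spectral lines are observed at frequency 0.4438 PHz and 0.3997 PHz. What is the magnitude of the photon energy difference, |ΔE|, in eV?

Using E = hf: E₁ = 2.9406e-19 J, E₂ = 2.6484e-19 J.
|ΔE| = |2.9406e-19 − 2.6484e-19| = 2.92e-20 J = 0.182 eV.

0.182 eV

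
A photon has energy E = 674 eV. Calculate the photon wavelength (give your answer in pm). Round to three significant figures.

1840 pm

Take h = 6.62607015 × 10^-34 J·s, c = 2.99792458 × 10^8 m/s, 1 eV = 1.602176634 × 10^-19 J.
First convert: E = 674 eV = 1.0799 × 10^-16 J.
Since λ = hc/E for a photon, λ = 1.840 × 10^-9 m.
Converting to pm: λ = 1840 pm ≈ 1840 pm.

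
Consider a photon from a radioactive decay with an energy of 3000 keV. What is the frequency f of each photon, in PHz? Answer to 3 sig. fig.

Take h = 6.62607015·10^-34 J·s, 1 eV = 1.602176634·10^-19 J.
In SI units: E = 3000 keV = 4.8065·10^-13 J.
Since f = E/h for a photon, f = 7.254·10^20 Hz.
Converting to PHz: f = 725400 PHz ≈ 7.25·10^5 PHz.

7.25·10^5 PHz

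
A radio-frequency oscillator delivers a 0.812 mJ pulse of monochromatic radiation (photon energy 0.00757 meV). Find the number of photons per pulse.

6.69 × 10^20 photons

Per-photon energy: E = 1.213 × 10^-24 J (from energy = 0.00757 meV).
N = E_total / E_photon = 8.12 × 10^-4 J / 1.213 × 10^-24 J = 6.69 × 10^20.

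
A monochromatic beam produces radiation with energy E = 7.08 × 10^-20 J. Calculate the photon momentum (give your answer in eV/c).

0.442 eV/c

Apply p = E/c: p = 2.362 × 10^-28 kg·m/s.
Converting to eV/c: p = 0.4419 eV/c ≈ 0.442 eV/c.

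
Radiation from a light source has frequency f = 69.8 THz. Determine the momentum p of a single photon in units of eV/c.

0.289 eV/c

Take h = 6.62607015e-34 J·s, c = 2.99792458e8 m/s, 1 eV = 1.602176634e-19 J.
First convert: f = 69.8 THz = 6.98e13 Hz.
For a photon p = hf/c, so p = 1.543e-28 kg·m/s.
Converting to eV/c: p = 0.2887 eV/c ≈ 0.289 eV/c.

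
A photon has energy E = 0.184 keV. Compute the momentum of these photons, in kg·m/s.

Convert to SI: E = 0.184 keV = 2.9480 × 10^-17 J.
The photon relation is p = E/c, giving p = 9.833 × 10^-26 kg·m/s.
So p ≈ 9.83 × 10^-26 kg·m/s.

9.83 × 10^-26 kg·m/s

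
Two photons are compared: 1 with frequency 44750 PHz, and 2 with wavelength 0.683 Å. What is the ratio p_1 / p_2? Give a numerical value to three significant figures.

p_1 = 9.891e-23 kg·m/s (from frequency = 44750 PHz, via p = hf/c).
p_2 = 9.701e-24 kg·m/s (from wavelength = 0.683 Å, via p = h/λ).
Ratio = 9.891e-23 / 9.701e-24 = 10.2.

10.2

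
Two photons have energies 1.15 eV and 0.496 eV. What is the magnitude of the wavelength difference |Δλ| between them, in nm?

1420 nm

Using λ = hc/E: λ₁ = 1.078 × 10^-6 m, λ₂ = 2.500 × 10^-6 m.
|Δλ| = |1.078 × 10^-6 − 2.500 × 10^-6| = 1.42 × 10^-6 m = 1420 nm.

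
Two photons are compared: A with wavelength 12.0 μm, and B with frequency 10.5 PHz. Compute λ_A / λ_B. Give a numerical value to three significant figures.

420

λ_A = 1.200·10^-5 m (from wavelength = 12.0 μm, via λ given directly).
λ_B = 2.855·10^-8 m (from frequency = 10.5 PHz, via λ = c/f).
Ratio = 1.200·10^-5 / 2.855·10^-8 = 420.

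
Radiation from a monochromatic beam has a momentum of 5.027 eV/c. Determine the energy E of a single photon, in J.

8.05 × 10^-19 J

Convert to SI: p = 5.027 eV/c = 2.6866 × 10^-27 kg·m/s.
Apply E = pc: E = 8.054 × 10^-19 J.
So E ≈ 8.05 × 10^-19 J.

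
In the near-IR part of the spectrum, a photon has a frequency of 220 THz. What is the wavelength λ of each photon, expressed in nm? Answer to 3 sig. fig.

1360 nm

In SI units: f = 220 THz = 2.2e14 Hz.
Apply λ = c/f: λ = 1.363e-6 m.
Converting to nm: λ = 1363 nm ≈ 1360 nm.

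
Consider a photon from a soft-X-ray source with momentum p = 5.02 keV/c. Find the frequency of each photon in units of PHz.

1210 PHz

Use h = 6.62607015·10^-34 J·s, c = 2.99792458·10^8 m/s, 1 eV = 1.602176634·10^-19 J.
Convert to SI: p = 5.02 keV/c = 2.6828·10^-24 kg·m/s.
Since f = pc/h for a photon, f = 1.214·10^18 Hz.
Converting to PHz: f = 1214 PHz ≈ 1210 PHz.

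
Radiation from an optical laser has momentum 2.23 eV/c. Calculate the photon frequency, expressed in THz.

539 THz

Take h = 6.62607015e-34 J·s, c = 2.99792458e8 m/s, 1 eV = 1.602176634e-19 J.
Convert to SI: p = 2.23 eV/c = 1.1918e-27 kg·m/s.
The photon relation is f = pc/h, giving f = 5.392e14 Hz.
Converting to THz: f = 539.2 THz ≈ 539 THz.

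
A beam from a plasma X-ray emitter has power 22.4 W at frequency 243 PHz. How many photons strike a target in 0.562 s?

Total energy: E_total = P·t = 22.4 × 0.562 = 12.59 J.
Per-photon energy: E = 1.610e-16 J.
N = E_total / E_photon = 7.82e16.

7.82e16 photons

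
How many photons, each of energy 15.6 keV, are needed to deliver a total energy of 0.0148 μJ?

5.92 × 10^6 photons

Per-photon energy: E = 2.499 × 10^-15 J (from energy = 15.6 keV).
N = E_total / E_photon = 1.48 × 10^-8 J / 2.499 × 10^-15 J = 5.92 × 10^6.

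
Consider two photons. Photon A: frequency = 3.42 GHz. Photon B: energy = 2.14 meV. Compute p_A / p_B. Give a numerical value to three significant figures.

6.61e-3

p_A = 7.559e-33 kg·m/s (from frequency = 3.42 GHz, via p = hf/c).
p_B = 1.144e-30 kg·m/s (from energy = 2.14 meV, via p = E/c).
Ratio = 7.559e-33 / 1.144e-30 = 6.61e-3.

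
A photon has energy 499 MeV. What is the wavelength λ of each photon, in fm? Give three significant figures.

2.48 fm

Use h = 6.62607015e-34 J·s, c = 2.99792458e8 m/s, 1 eV = 1.602176634e-19 J.
Convert to SI: E = 499 MeV = 7.9949e-11 J.
Since λ = hc/E for a photon, λ = 2.485e-15 m.
Converting to fm: λ = 2.485 fm ≈ 2.48 fm.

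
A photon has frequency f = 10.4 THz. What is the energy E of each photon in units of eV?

0.0430 eV

In SI units: f = 10.4 THz = 1.04·10^13 Hz.
For a photon E = hf, so E = 6.891·10^-21 J.
Converting to eV: E = 0.04301 eV ≈ 0.0430 eV.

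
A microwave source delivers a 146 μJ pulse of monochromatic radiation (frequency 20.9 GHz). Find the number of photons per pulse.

1.05e19 photons

Per-photon energy: E = 1.385e-23 J (from frequency = 20.9 GHz).
N = E_total / E_photon = 1.46e-4 J / 1.385e-23 J = 1.05e19.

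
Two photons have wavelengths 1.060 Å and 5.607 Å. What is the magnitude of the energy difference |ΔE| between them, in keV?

Using E = hc/λ: E₁ = 1.8740 × 10^-15 J, E₂ = 3.5428 × 10^-16 J.
|ΔE| = |1.8740 × 10^-15 − 3.5428 × 10^-16| = 1.52 × 10^-15 J = 9.49 keV.

9.49 keV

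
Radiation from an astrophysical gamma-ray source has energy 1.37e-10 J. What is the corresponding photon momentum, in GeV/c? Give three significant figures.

0.855 GeV/c

Take c = 2.99792458e8 m/s, 1 eV = 1.602176634e-19 J.
The photon relation is p = E/c, giving p = 4.570e-19 kg·m/s.
Converting to GeV/c: p = 0.8551 GeV/c ≈ 0.855 GeV/c.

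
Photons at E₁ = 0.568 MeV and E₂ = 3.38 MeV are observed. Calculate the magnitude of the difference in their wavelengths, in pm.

1.82 pm

Using λ = hc/E: λ₁ = 2.183 × 10^-12 m, λ₂ = 3.668 × 10^-13 m.
|Δλ| = |2.183 × 10^-12 − 3.668 × 10^-13| = 1.82 × 10^-12 m = 1.82 pm.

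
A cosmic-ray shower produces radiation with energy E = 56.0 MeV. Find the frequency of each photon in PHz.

First convert: E = 56.0 MeV = 8.9722e-12 J.
For a photon f = E/h, so f = 1.354e22 Hz.
Converting to PHz: f = 1.354e7 PHz ≈ 1.35e7 PHz.

1.35e7 PHz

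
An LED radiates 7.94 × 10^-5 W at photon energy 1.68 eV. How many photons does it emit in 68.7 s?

2.03 × 10^16 photons

Total energy: E_total = P·t = 7.94 × 10^-5 × 68.7 = 0.005455 J.
Per-photon energy: E = 2.692 × 10^-19 J.
N = E_total / E_photon = 2.03 × 10^16.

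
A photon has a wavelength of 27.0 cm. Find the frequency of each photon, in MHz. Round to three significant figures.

1110 MHz

Take c = 2.99792458 × 10^8 m/s.
Convert to SI: λ = 27.0 cm = 0.270 m.
The photon relation is f = c/λ, giving f = 1.110 × 10^9 Hz.
Converting to MHz: f = 1110 MHz ≈ 1110 MHz.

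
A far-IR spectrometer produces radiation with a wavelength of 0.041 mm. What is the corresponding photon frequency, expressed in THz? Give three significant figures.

7.31 THz

Take c = 2.99792458·10^8 m/s.
Convert to SI: λ = 0.041 mm = 4.1·10^-5 m.
Apply f = c/λ: f = 7.312·10^12 Hz.
Converting to THz: f = 7.312 THz ≈ 7.31 THz.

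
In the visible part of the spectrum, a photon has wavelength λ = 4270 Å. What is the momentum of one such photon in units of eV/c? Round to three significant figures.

In SI units: λ = 4270 Å = 4.27·10^-7 m.
Apply p = h/λ: p = 1.552·10^-27 kg·m/s.
Converting to eV/c: p = 2.904 eV/c ≈ 2.90 eV/c.

2.90 eV/c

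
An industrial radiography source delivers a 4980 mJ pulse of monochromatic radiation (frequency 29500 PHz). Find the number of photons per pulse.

2.55e14 photons

Per-photon energy: E = 1.955e-14 J (from frequency = 29500 PHz).
N = E_total / E_photon = 4.98 J / 1.955e-14 J = 2.55e14.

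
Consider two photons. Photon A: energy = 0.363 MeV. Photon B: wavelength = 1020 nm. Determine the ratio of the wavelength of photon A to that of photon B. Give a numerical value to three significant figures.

λ_A = 3.416 × 10^-12 m (from energy = 0.363 MeV, via λ = hc/E).
λ_B = 1.020 × 10^-6 m (from wavelength = 1020 nm, via λ given directly).
Ratio = 3.416 × 10^-12 / 1.020 × 10^-6 = 3.35 × 10^-6.

3.35 × 10^-6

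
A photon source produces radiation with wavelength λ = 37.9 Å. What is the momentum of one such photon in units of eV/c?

327 eV/c

Take h = 6.62607015 × 10^-34 J·s, c = 2.99792458 × 10^8 m/s, 1 eV = 1.602176634 × 10^-19 J.
Convert to SI: λ = 37.9 Å = 3.79 × 10^-9 m.
The photon relation is p = h/λ, giving p = 1.748 × 10^-25 kg·m/s.
Converting to eV/c: p = 327.1 eV/c ≈ 327 eV/c.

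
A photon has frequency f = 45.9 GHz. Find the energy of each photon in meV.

0.190 meV

Take h = 6.62607015e-34 J·s, 1 eV = 1.602176634e-19 J.
First convert: f = 45.9 GHz = 4.59e10 Hz.
For a photon E = hf, so E = 3.041e-23 J.
Converting to meV: E = 0.1898 meV ≈ 0.190 meV.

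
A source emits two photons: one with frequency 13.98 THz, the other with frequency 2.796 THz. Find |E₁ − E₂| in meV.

Using E = hf: E₁ = 9.2632e-21 J, E₂ = 1.8526e-21 J.
|ΔE| = |9.2632e-21 − 1.8526e-21| = 7.41e-21 J = 46.3 meV.

46.3 meV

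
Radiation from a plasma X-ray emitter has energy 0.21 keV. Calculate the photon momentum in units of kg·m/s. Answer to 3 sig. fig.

In SI units: E = 0.21 keV = 3.3646·10^-17 J.
The photon relation is p = E/c, giving p = 1.122·10^-25 kg·m/s.
So p ≈ 1.12·10^-25 kg·m/s.

1.12·10^-25 kg·m/s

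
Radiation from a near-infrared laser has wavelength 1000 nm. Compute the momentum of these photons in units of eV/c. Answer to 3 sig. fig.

1.24 eV/c

In SI units: λ = 1000 nm = 1.0 × 10^-6 m.
The photon relation is p = h/λ, giving p = 6.626 × 10^-28 kg·m/s.
Converting to eV/c: p = 1.240 eV/c ≈ 1.24 eV/c.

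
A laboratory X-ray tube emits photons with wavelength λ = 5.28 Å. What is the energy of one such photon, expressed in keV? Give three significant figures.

In SI units: λ = 5.28 Å = 5.28·10^-10 m.
The photon relation is E = hc/λ, giving E = 3.762·10^-16 J.
Converting to keV: E = 2.348 keV ≈ 2.35 keV.

2.35 keV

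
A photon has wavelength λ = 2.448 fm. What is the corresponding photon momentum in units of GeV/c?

First convert: λ = 2.448 fm = 2.448e-15 m.
The photon relation is p = h/λ, giving p = 2.707e-19 kg·m/s.
Converting to GeV/c: p = 0.5065 GeV/c ≈ 0.506 GeV/c.

0.506 GeV/c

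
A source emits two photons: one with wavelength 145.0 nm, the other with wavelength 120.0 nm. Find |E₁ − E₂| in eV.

1.78 eV

Using E = hc/λ: E₁ = 1.3700 × 10^-18 J, E₂ = 1.6554 × 10^-18 J.
|ΔE| = |1.3700 × 10^-18 − 1.6554 × 10^-18| = 2.85 × 10^-19 J = 1.78 eV.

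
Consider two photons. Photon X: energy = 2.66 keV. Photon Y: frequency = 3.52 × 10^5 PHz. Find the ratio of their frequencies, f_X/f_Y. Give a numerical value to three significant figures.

1.83 × 10^-3

f_X = 6.432 × 10^17 Hz (from energy = 2.66 keV, via f = E/h).
f_Y = 3.520 × 10^20 Hz (from frequency = 3.52 × 10^5 PHz, via f given directly).
Ratio = 6.432 × 10^17 / 3.520 × 10^20 = 1.83 × 10^-3.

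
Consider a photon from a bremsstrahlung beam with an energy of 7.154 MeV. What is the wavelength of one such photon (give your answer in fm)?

First convert: E = 7.154 MeV = 1.1462·10^-12 J.
Since λ = hc/E for a photon, λ = 1.733·10^-13 m.
Converting to fm: λ = 173.3 fm ≈ 173 fm.

173 fm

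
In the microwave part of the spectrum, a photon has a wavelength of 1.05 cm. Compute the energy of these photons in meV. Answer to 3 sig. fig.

0.118 meV

Use h = 6.62607015 × 10^-34 J·s, c = 2.99792458 × 10^8 m/s, 1 eV = 1.602176634 × 10^-19 J.
Convert to SI: λ = 1.05 cm = 0.0105 m.
Apply E = hc/λ: E = 1.892 × 10^-23 J.
Converting to meV: E = 0.1181 meV ≈ 0.118 meV.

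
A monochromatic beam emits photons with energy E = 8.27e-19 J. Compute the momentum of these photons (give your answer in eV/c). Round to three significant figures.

Take c = 2.99792458e8 m/s, 1 eV = 1.602176634e-19 J.
For a photon p = E/c, so p = 2.759e-27 kg·m/s.
Converting to eV/c: p = 5.162 eV/c ≈ 5.16 eV/c.

5.16 eV/c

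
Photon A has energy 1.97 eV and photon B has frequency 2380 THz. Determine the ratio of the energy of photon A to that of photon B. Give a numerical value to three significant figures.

E_A = 3.156e-19 J (from energy = 1.97 eV, via E given directly).
E_B = 1.577e-18 J (from frequency = 2380 THz, via E = hf).
Ratio = 3.156e-19 / 1.577e-18 = 0.200.

0.200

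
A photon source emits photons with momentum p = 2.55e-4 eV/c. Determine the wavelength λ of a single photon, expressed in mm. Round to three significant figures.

4.86 mm

Take h = 6.62607015e-34 J·s, c = 2.99792458e8 m/s, 1 eV = 1.602176634e-19 J.
In SI units: p = 2.55e-4 eV/c = 1.3628e-31 kg·m/s.
For a photon λ = h/p, so λ = 0.004862 m.
Converting to mm: λ = 4.862 mm ≈ 4.86 mm.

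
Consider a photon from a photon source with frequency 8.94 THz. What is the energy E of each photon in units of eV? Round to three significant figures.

Take h = 6.62607015 × 10^-34 J·s, 1 eV = 1.602176634 × 10^-19 J.
First convert: f = 8.94 THz = 8.94 × 10^12 Hz.
Apply E = hf: E = 5.924 × 10^-21 J.
Converting to eV: E = 0.03697 eV ≈ 0.0370 eV.

0.0370 eV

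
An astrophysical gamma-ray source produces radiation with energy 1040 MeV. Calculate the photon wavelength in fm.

1.19 fm

First convert: E = 1040 MeV = 1.6663·10^-10 J.
Since λ = hc/E for a photon, λ = 1.192·10^-15 m.
Converting to fm: λ = 1.192 fm ≈ 1.19 fm.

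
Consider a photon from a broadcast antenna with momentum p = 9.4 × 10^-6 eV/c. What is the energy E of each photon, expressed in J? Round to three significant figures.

1.51 × 10^-24 J

In SI units: p = 9.4 × 10^-6 eV/c = 5.0236 × 10^-33 kg·m/s.
Apply E = pc: E = 1.506 × 10^-24 J.
So E ≈ 1.51 × 10^-24 J.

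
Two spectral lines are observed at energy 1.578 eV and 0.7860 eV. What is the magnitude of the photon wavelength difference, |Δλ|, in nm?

792 nm

Using λ = hc/E: λ₁ = 7.8570 × 10^-7 m, λ₂ = 1.5774 × 10^-6 m.
|Δλ| = |7.8570 × 10^-7 − 1.5774 × 10^-6| = 7.92 × 10^-7 m = 792 nm.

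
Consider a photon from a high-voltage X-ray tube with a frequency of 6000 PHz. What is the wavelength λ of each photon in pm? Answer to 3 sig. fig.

50.0 pm

(c = 2.99792458·10^8 m/s.)
In SI units: f = 6000 PHz = 6.0·10^18 Hz.
For a photon λ = c/f, so λ = 4.997·10^-11 m.
Converting to pm: λ = 49.97 pm ≈ 50.0 pm.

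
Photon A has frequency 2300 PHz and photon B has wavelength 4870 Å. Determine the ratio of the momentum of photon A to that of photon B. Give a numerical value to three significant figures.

3740

p_A = 5.084 × 10^-24 kg·m/s (from frequency = 2300 PHz, via p = hf/c).
p_B = 1.361 × 10^-27 kg·m/s (from wavelength = 4870 Å, via p = h/λ).
Ratio = 5.084 × 10^-24 / 1.361 × 10^-27 = 3740.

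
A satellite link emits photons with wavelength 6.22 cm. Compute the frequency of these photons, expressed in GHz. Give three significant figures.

Convert to SI: λ = 6.22 cm = 0.0622 m.
The photon relation is f = c/λ, giving f = 4.820 × 10^9 Hz.
Converting to GHz: f = 4.820 GHz ≈ 4.82 GHz.

4.82 GHz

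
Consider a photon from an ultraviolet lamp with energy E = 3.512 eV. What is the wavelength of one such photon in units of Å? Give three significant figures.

3530 Å

(h = 6.62607015e-34 J·s, c = 2.99792458e8 m/s, 1 eV = 1.602176634e-19 J.)
Convert to SI: E = 3.512 eV = 5.6268e-19 J.
For a photon λ = hc/E, so λ = 3.530e-7 m.
Converting to Å: λ = 3530 Å ≈ 3530 Å.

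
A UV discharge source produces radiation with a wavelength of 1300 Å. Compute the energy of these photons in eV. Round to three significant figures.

9.54 eV

Use h = 6.62607015 × 10^-34 J·s, c = 2.99792458 × 10^8 m/s, 1 eV = 1.602176634 × 10^-19 J.
In SI units: λ = 1300 Å = 1.3 × 10^-7 m.
The photon relation is E = hc/λ, giving E = 1.528 × 10^-18 J.
Converting to eV: E = 9.537 eV ≈ 9.54 eV.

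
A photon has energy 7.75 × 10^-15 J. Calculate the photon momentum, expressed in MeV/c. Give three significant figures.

The photon relation is p = E/c, giving p = 2.585 × 10^-23 kg·m/s.
Converting to MeV/c: p = 0.04837 MeV/c ≈ 0.0484 MeV/c.

0.0484 MeV/c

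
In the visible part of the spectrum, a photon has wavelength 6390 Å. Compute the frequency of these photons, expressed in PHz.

0.469 PHz

(c = 2.99792458 × 10^8 m/s.)
Convert to SI: λ = 6390 Å = 6.39 × 10^-7 m.
The photon relation is f = c/λ, giving f = 4.692 × 10^14 Hz.
Converting to PHz: f = 0.4692 PHz ≈ 0.469 PHz.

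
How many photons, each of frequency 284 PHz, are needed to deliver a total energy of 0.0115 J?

Per-photon energy: E = 1.882·10^-16 J (from frequency = 284 PHz).
N = E_total / E_photon = 0.0115 J / 1.882·10^-16 J = 6.11·10^13.

6.11·10^13 photons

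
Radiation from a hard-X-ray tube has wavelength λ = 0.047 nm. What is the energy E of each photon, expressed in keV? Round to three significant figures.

In SI units: λ = 0.047 nm = 4.7 × 10^-11 m.
The photon relation is E = hc/λ, giving E = 4.226 × 10^-15 J.
Converting to keV: E = 26.38 keV ≈ 26.4 keV.

26.4 keV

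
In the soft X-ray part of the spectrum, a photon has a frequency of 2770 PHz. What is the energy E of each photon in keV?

(h = 6.62607015 × 10^-34 J·s, 1 eV = 1.602176634 × 10^-19 J.)
Convert to SI: f = 2770 PHz = 2.77 × 10^18 Hz.
For a photon E = hf, so E = 1.835 × 10^-15 J.
Converting to keV: E = 11.46 keV ≈ 11.5 keV.

11.5 keV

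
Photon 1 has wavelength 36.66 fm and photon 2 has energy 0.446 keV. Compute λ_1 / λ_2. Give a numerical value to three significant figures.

1.32·10^-5

λ_1 = 3.666·10^-14 m (from wavelength = 36.66 fm, via λ given directly).
λ_2 = 2.780·10^-9 m (from energy = 0.446 keV, via λ = hc/E).
Ratio = 3.666·10^-14 / 2.780·10^-9 = 1.32·10^-5.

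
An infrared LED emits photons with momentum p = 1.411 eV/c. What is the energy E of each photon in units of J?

2.26e-19 J

Convert to SI: p = 1.411 eV/c = 7.5408e-28 kg·m/s.
For a photon E = pc, so E = 2.261e-19 J.
So E ≈ 2.26e-19 J.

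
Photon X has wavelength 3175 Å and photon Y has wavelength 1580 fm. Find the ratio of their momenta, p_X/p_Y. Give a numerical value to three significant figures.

p_X = 2.087·10^-27 kg·m/s (from wavelength = 3175 Å, via p = h/λ).
p_Y = 4.194·10^-22 kg·m/s (from wavelength = 1580 fm, via p = h/λ).
Ratio = 2.087·10^-27 / 4.194·10^-22 = 4.98·10^-6.

4.98·10^-6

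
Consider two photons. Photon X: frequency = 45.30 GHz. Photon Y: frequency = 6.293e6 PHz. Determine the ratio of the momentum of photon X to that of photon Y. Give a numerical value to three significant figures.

p_X = 1.001e-31 kg·m/s (from frequency = 45.30 GHz, via p = hf/c).
p_Y = 1.391e-20 kg·m/s (from frequency = 6.293e6 PHz, via p = hf/c).
Ratio = 1.001e-31 / 1.391e-20 = 7.20e-12.

7.20e-12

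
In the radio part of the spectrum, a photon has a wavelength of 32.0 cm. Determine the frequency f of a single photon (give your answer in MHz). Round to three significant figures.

Take c = 2.99792458e8 m/s.
In SI units: λ = 32.0 cm = 0.320 m.
Apply f = c/λ: f = 9.369e8 Hz.
Converting to MHz: f = 936.9 MHz ≈ 937 MHz.

937 MHz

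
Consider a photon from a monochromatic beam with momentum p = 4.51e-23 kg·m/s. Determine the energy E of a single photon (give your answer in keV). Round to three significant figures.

Use c = 2.99792458e8 m/s, 1 eV = 1.602176634e-19 J.
Apply E = pc: E = 1.352e-14 J.
Converting to keV: E = 84.39 keV ≈ 84.4 keV.

84.4 keV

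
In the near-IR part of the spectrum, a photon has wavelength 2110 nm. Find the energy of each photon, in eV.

0.588 eV

(h = 6.62607015 × 10^-34 J·s, c = 2.99792458 × 10^8 m/s, 1 eV = 1.602176634 × 10^-19 J.)
In SI units: λ = 2110 nm = 2.11 × 10^-6 m.
For a photon E = hc/λ, so E = 9.414 × 10^-20 J.
Converting to eV: E = 0.5876 eV ≈ 0.588 eV.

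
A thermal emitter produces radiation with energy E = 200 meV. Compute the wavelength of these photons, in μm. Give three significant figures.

(h = 6.62607015 × 10^-34 J·s, c = 2.99792458 × 10^8 m/s, 1 eV = 1.602176634 × 10^-19 J.)
First convert: E = 200 meV = 3.2044 × 10^-20 J.
Apply λ = hc/E: λ = 6.199 × 10^-6 m.
Converting to μm: λ = 6.199 μm ≈ 6.20 μm.

6.20 μm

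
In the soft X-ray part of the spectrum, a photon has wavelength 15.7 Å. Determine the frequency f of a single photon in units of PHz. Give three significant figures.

191 PHz

Convert to SI: λ = 15.7 Å = 1.57·10^-9 m.
For a photon f = c/λ, so f = 1.910·10^17 Hz.
Converting to PHz: f = 191.0 PHz ≈ 191 PHz.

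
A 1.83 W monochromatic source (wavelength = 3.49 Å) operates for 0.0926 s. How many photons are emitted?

Total energy: E_total = P·t = 1.83 × 0.0926 = 0.1695 J.
Per-photon energy: E = 5.692·10^-16 J.
N = E_total / E_photon = 2.98·10^14.

2.98·10^14 photons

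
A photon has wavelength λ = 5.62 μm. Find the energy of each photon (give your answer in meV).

221 meV

Convert to SI: λ = 5.62 μm = 5.62 × 10^-6 m.
For a photon E = hc/λ, so E = 3.535 × 10^-20 J.
Converting to meV: E = 220.6 meV ≈ 221 meV.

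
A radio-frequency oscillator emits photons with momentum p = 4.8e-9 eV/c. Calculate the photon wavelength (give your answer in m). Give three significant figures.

First convert: p = 4.8e-9 eV/c = 2.5653e-36 kg·m/s.
Since λ = h/p for a photon, λ = 258.3 m.
So λ ≈ 258 m.

258 m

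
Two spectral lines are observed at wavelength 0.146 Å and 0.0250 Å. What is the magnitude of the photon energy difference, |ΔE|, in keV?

411 keV

Using E = hc/λ: E₁ = 1.361e-14 J, E₂ = 7.946e-14 J.
|ΔE| = |1.361e-14 − 7.946e-14| = 6.59e-14 J = 411 keV.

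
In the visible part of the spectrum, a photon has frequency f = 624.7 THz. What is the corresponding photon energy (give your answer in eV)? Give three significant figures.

2.58 eV

Convert to SI: f = 624.7 THz = 6.247e14 Hz.
Since E = hf for a photon, E = 4.139e-19 J.
Converting to eV: E = 2.584 eV ≈ 2.58 eV.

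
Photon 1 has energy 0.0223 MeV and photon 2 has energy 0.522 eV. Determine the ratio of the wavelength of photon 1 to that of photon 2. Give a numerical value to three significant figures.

λ_1 = 5.560·10^-11 m (from energy = 0.0223 MeV, via λ = hc/E).
λ_2 = 2.375·10^-6 m (from energy = 0.522 eV, via λ = hc/E).
Ratio = 5.560·10^-11 / 2.375·10^-6 = 2.34·10^-5.

2.34·10^-5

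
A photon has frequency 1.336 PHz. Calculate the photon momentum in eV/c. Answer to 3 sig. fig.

5.53 eV/c

(h = 6.62607015·10^-34 J·s, c = 2.99792458·10^8 m/s, 1 eV = 1.602176634·10^-19 J.)
Convert to SI: f = 1.336 PHz = 1.336·10^15 Hz.
For a photon p = hf/c, so p = 2.953·10^-27 kg·m/s.
Converting to eV/c: p = 5.525 eV/c ≈ 5.53 eV/c.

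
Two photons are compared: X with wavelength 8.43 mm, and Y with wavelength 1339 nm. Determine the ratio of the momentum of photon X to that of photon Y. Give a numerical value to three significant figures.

p_X = 7.860 × 10^-32 kg·m/s (from wavelength = 8.43 mm, via p = h/λ).
p_Y = 4.949 × 10^-28 kg·m/s (from wavelength = 1339 nm, via p = h/λ).
Ratio = 7.860 × 10^-32 / 4.949 × 10^-28 = 1.59 × 10^-4.

1.59 × 10^-4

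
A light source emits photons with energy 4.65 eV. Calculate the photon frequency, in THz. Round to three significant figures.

1120 THz

Use h = 6.62607015 × 10^-34 J·s, 1 eV = 1.602176634 × 10^-19 J.
Convert to SI: E = 4.65 eV = 7.4501 × 10^-19 J.
For a photon f = E/h, so f = 1.124 × 10^15 Hz.
Converting to THz: f = 1124 THz ≈ 1120 THz.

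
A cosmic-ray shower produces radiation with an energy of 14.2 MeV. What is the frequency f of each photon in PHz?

Convert to SI: E = 14.2 MeV = 2.2751 × 10^-12 J.
For a photon f = E/h, so f = 3.434 × 10^21 Hz.
Converting to PHz: f = 3.434 × 10^6 PHz ≈ 3.43 × 10^6 PHz.

3.43 × 10^6 PHz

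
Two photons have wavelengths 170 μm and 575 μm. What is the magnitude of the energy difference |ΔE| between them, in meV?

Using E = hc/λ: E₁ = 1.168 × 10^-21 J, E₂ = 3.455 × 10^-22 J.
|ΔE| = |1.168 × 10^-21 − 3.455 × 10^-22| = 8.23 × 10^-22 J = 5.14 meV.

5.14 meV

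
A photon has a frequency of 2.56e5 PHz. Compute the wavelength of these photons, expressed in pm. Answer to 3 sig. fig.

1.17 pm

Convert to SI: f = 2.56e5 PHz = 2.56e20 Hz.
Apply λ = c/f: λ = 1.171e-12 m.
Converting to pm: λ = 1.171 pm ≈ 1.17 pm.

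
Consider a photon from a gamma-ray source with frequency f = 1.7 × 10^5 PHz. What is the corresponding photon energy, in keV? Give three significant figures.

703 keV

Take h = 6.62607015 × 10^-34 J·s, 1 eV = 1.602176634 × 10^-19 J.
Convert to SI: f = 1.7 × 10^5 PHz = 1.7 × 10^20 Hz.
For a photon E = hf, so E = 1.126 × 10^-13 J.
Converting to keV: E = 703.1 keV ≈ 703 keV.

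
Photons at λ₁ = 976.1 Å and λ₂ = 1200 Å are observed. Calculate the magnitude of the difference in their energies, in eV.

2.37 eV

Using E = hc/λ: E₁ = 2.0351·10^-18 J, E₂ = 1.6554·10^-18 J.
|ΔE| = |2.0351·10^-18 − 1.6554·10^-18| = 3.80·10^-19 J = 2.37 eV.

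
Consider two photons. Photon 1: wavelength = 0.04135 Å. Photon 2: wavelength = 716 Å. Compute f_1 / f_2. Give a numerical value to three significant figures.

1.73·10^4

f_1 = 7.250·10^19 Hz (from wavelength = 0.04135 Å, via f = c/λ).
f_2 = 4.187·10^15 Hz (from wavelength = 716 Å, via f = c/λ).
Ratio = 7.250·10^19 / 4.187·10^15 = 1.73·10^4.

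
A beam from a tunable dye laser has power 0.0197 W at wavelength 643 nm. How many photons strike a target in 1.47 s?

9.37 × 10^16 photons

Total energy: E_total = P·t = 0.0197 × 1.47 = 0.02896 J.
Per-photon energy: E = 3.089 × 10^-19 J.
N = E_total / E_photon = 9.37 × 10^16.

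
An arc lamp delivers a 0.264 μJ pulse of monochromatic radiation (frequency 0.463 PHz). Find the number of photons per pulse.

Per-photon energy: E = 3.068e-19 J (from frequency = 0.463 PHz).
N = E_total / E_photon = 2.64e-7 J / 3.068e-19 J = 8.61e11.

8.61e11 photons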